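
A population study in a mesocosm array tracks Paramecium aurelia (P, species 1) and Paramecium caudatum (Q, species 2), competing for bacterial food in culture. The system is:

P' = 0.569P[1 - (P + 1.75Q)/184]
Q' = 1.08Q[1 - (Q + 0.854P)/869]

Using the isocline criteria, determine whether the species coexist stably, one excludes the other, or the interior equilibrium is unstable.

species 2 excludes species 1

Compare the nullcline intercepts: K1/α12 = 184/1.75 = 105 < K2 = 869; K2/α21 = 869/0.854 = 1020 > K1 = 184.
Since the inequalities point opposite ways, species 2 can invade but species 1 cannot.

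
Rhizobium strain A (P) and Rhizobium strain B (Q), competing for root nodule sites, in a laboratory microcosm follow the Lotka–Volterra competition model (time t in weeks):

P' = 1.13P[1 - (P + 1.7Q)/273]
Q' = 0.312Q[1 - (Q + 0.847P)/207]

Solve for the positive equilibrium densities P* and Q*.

P* ≈ 179, Q* ≈ 55.1

Setting both brackets to zero gives the nullclines P + 1.7Q = 273 and 0.847P + Q = 207.
Substituting Q = 207 - 0.847P into the first: P(1 - 1.7·0.847) = 273 - 1.7·207.
So P* = -78.9/-0.44 = 179, and then Q* = 207 - 0.847·179 = 55.1.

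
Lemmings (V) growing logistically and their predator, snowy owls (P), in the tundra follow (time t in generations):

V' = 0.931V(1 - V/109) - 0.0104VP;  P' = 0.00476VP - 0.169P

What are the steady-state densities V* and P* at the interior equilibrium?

V* ≈ 35.5, P* ≈ 60.4

From dP/dt = 0 with P > 0: 0.00476V* = 0.169, so V* = 35.5.
Substitute into dV/dt = 0: 0.931(1 - 35.5/109) = 0.0104P*.
The bracket is 0.674, giving P* = 0.628/0.0104 = 60.4.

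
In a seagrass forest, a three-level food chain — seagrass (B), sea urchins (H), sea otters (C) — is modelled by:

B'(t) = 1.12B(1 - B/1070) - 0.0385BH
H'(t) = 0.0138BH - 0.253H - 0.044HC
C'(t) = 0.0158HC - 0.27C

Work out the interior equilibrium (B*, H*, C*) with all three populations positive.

From dC/dt = 0: 0.0158H* = 0.27, so H* = 17.1.
From dB/dt = 0: 1.12(1 - B*/1070) = 0.0385·17.1, giving B* = 1070·(1 - 0.587) = 441.
From dH/dt = 0: 0.0138·441 - 0.253 = 0.044C*, so C* = 5.84/0.044 = 133.

B* ≈ 441, H* ≈ 17.1, C* ≈ 133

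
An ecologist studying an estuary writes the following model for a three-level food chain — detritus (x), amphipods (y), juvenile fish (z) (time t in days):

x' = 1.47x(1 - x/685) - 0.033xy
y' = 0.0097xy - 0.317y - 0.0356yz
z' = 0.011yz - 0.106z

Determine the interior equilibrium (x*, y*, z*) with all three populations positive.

From dz/dt = 0: 0.011y* = 0.106, so y* = 9.64.
From dx/dt = 0: 1.47(1 - x*/685) = 0.033·9.64, giving x* = 685·(1 - 0.216) = 537.
From dy/dt = 0: 0.0097·537 - 0.317 = 0.0356z*, so z* = 4.89/0.0356 = 137.

x* ≈ 537, y* ≈ 9.64, z* ≈ 137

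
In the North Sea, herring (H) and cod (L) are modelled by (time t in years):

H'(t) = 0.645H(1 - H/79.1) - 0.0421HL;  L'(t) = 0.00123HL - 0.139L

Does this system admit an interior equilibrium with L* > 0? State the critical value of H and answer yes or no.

The predator equation gives dL/dt > 0 only when H > 0.139/0.00123 = 113.
Without the predator, H → K = 79.1. Since 79.1 < 113, the predator cannot invade.

Threshold H = 113; K < 113, so no, the predator goes extinct.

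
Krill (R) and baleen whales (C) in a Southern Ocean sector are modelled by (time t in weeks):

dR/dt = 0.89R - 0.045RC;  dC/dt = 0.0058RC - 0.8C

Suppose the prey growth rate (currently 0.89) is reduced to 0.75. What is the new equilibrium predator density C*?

C* ≈ 16.7

At the interior fixed point, setting dR/dt = 0 with R > 0 fixes C* = (prey growth rate)/(RC coefficient) — independent of the other coefficients.
With the change, C* = 0.75/0.045 = 16.7; it falls from 19.8.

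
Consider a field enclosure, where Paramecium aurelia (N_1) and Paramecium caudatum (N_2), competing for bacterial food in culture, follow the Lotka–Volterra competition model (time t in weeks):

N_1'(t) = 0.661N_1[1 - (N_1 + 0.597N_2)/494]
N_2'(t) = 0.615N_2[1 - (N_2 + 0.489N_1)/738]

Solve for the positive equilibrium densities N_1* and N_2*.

N_1* ≈ 75.4, N_2* ≈ 701

Setting both brackets to zero gives the nullclines N_1 + 0.597N_2 = 494 and 0.489N_1 + N_2 = 738.
Substituting N_2 = 738 - 0.489N_1 into the first: N_1(1 - 0.597·0.489) = 494 - 0.597·738.
So N_1* = 53.4/0.708 = 75.4, and then N_2* = 738 - 0.489·75.4 = 701.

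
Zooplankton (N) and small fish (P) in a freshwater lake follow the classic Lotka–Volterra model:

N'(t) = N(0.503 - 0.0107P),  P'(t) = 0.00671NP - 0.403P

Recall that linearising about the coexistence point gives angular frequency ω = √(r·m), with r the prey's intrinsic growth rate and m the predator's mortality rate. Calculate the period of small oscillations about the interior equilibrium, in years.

T ≈ 14 years

Here r = 0.503 and m = 0.403, so r·m = 0.203.
ω = √0.203 = 0.45 per year, hence T = 2π/ω ≈ 14 years.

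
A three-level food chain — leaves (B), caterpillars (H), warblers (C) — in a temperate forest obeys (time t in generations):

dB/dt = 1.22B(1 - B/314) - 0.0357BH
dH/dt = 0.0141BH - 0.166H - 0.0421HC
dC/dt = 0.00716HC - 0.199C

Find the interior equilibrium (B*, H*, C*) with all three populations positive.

From dC/dt = 0: 0.00716H* = 0.199, so H* = 27.8.
From dB/dt = 0: 1.22(1 - B*/314) = 0.0357·27.8, giving B* = 314·(1 - 0.813) = 58.6.
From dH/dt = 0: 0.0141·58.6 - 0.166 = 0.0421C*, so C* = 0.661/0.0421 = 15.7.

B* ≈ 58.6, H* ≈ 27.8, C* ≈ 15.7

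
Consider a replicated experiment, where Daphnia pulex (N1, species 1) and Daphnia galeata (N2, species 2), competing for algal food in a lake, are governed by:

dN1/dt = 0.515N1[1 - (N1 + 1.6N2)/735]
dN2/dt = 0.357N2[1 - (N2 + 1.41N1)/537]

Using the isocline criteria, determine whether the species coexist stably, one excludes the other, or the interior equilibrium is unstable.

Compare the nullcline intercepts: K1/α12 = 735/1.6 = 459 < K2 = 537; K2/α21 = 537/1.41 = 381 < K1 = 735.
Since both are reversed, neither can invade when rare; the interior point is a saddle.

unstable coexistence (outcome depends on initial conditions)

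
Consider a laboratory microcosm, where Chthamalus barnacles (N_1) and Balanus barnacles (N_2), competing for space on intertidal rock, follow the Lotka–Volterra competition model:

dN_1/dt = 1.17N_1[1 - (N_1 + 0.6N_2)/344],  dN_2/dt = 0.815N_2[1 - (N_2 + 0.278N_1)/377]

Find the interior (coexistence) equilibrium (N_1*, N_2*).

N_1* ≈ 141, N_2* ≈ 338

Setting both brackets to zero gives the nullclines N_1 + 0.6N_2 = 344 and 0.278N_1 + N_2 = 377.
Substituting N_2 = 377 - 0.278N_1 into the first: N_1(1 - 0.6·0.278) = 344 - 0.6·377.
So N_1* = 118/0.833 = 141, and then N_2* = 377 - 0.278·141 = 338.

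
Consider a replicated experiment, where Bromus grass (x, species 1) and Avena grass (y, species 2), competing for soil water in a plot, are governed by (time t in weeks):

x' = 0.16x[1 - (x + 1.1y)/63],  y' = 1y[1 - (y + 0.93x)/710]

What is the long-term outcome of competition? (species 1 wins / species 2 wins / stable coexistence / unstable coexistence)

Compare the nullcline intercepts: K1/α12 = 63/1.1 = 57.3 < K2 = 710; K2/α21 = 710/0.93 = 763 > K1 = 63.
Since the inequalities point opposite ways, species 2 can invade but species 1 cannot.

species 2 excludes species 1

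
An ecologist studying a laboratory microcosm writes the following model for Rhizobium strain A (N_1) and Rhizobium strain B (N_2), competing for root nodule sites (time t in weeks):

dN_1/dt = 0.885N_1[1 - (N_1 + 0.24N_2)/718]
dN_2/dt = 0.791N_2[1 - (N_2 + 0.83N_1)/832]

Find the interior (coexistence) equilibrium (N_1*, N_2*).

N_1* ≈ 647, N_2* ≈ 295

Setting both brackets to zero gives the nullclines N_1 + 0.24N_2 = 718 and 0.83N_1 + N_2 = 832.
Substituting N_2 = 832 - 0.83N_1 into the first: N_1(1 - 0.24·0.83) = 718 - 0.24·832.
So N_1* = 518/0.801 = 647, and then N_2* = 832 - 0.83·647 = 295.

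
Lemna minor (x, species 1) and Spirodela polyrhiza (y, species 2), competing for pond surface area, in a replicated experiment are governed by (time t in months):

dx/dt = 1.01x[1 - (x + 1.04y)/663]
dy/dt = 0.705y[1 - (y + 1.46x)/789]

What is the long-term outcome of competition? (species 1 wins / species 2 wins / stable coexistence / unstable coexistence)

unstable coexistence (outcome depends on initial conditions)

Compare the nullcline intercepts: K1/α12 = 663/1.04 = 638 < K2 = 789; K2/α21 = 789/1.46 = 540 < K1 = 663.
Since both are reversed, neither can invade when rare; the interior point is a saddle.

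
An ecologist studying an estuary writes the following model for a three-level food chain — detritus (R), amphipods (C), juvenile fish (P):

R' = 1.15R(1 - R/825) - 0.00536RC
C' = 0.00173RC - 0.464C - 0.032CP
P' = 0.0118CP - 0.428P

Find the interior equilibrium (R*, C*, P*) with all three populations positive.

From dP/dt = 0: 0.0118C* = 0.428, so C* = 36.3.
From dR/dt = 0: 1.15(1 - R*/825) = 0.00536·36.3, giving R* = 825·(1 - 0.169) = 686.
From dC/dt = 0: 0.00173·686 - 0.464 = 0.032P*, so P* = 0.722/0.032 = 22.6.

R* ≈ 686, C* ≈ 36.3, P* ≈ 22.6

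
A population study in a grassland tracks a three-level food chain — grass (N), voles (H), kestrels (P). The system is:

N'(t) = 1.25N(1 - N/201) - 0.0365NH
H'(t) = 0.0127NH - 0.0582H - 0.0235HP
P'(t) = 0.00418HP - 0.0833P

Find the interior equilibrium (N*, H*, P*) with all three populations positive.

From dP/dt = 0: 0.00418H* = 0.0833, so H* = 19.9.
From dN/dt = 0: 1.25(1 - N*/201) = 0.0365·19.9, giving N* = 201·(1 - 0.582) = 84.
From dH/dt = 0: 0.0127·84 - 0.0582 = 0.0235P*, so P* = 1.01/0.0235 = 42.9.

N* ≈ 84, H* ≈ 19.9, P* ≈ 42.9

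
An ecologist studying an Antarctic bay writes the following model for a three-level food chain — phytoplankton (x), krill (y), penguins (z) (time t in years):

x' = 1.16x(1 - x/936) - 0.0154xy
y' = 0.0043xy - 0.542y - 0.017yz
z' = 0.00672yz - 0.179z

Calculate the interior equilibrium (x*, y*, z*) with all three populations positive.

x* ≈ 605, y* ≈ 26.6, z* ≈ 121

From dz/dt = 0: 0.00672y* = 0.179, so y* = 26.6.
From dx/dt = 0: 1.16(1 - x*/936) = 0.0154·26.6, giving x* = 936·(1 - 0.354) = 605.
From dy/dt = 0: 0.0043·605 - 0.542 = 0.017z*, so z* = 2.06/0.017 = 121.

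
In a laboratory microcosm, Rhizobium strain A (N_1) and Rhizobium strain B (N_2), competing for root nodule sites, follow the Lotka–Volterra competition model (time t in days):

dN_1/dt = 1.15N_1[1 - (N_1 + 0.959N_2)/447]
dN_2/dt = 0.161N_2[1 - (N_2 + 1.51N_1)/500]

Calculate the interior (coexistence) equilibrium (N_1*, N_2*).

N_1* ≈ 72.5, N_2* ≈ 390

Setting both brackets to zero gives the nullclines N_1 + 0.959N_2 = 447 and 1.51N_1 + N_2 = 500.
Substituting N_2 = 500 - 1.51N_1 into the first: N_1(1 - 0.959·1.51) = 447 - 0.959·500.
So N_1* = -32.5/-0.448 = 72.5, and then N_2* = 500 - 1.51·72.5 = 390.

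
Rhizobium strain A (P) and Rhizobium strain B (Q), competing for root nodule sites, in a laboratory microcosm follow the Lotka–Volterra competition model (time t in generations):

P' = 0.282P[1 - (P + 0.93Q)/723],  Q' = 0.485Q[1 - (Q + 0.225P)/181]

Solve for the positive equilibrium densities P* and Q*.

P* ≈ 701, Q* ≈ 23.2

Setting both brackets to zero gives the nullclines P + 0.93Q = 723 and 0.225P + Q = 181.
Substituting Q = 181 - 0.225P into the first: P(1 - 0.93·0.225) = 723 - 0.93·181.
So P* = 555/0.791 = 701, and then Q* = 181 - 0.225·701 = 23.2.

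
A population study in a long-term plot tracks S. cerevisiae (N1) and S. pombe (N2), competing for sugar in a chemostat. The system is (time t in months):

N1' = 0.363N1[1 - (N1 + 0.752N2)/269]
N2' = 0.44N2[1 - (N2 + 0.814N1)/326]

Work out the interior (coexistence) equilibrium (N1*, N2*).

N1* ≈ 61.5, N2* ≈ 276

Setting both brackets to zero gives the nullclines N1 + 0.752N2 = 269 and 0.814N1 + N2 = 326.
Substituting N2 = 326 - 0.814N1 into the first: N1(1 - 0.752·0.814) = 269 - 0.752·326.
So N1* = 23.8/0.388 = 61.5, and then N2* = 326 - 0.814·61.5 = 276.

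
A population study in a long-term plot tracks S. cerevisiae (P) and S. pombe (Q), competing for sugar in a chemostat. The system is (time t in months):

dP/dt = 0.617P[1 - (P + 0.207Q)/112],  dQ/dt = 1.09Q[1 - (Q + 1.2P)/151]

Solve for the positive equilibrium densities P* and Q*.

Setting both brackets to zero gives the nullclines P + 0.207Q = 112 and 1.2P + Q = 151.
Substituting Q = 151 - 1.2P into the first: P(1 - 0.207·1.2) = 112 - 0.207·151.
So P* = 80.7/0.752 = 107, and then Q* = 151 - 1.2·107 = 22.1.

P* ≈ 107, Q* ≈ 22.1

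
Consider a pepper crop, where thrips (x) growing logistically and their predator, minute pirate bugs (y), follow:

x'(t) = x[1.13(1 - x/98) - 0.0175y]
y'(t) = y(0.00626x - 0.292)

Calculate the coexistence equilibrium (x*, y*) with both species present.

x* ≈ 46.6, y* ≈ 33.8

From dy/dt = 0 with y > 0: 0.00626x* = 0.292, so x* = 46.6.
Substitute into dx/dt = 0: 1.13(1 - 46.6/98) = 0.0175y*.
The bracket is 0.524, giving y* = 0.592/0.0175 = 33.8.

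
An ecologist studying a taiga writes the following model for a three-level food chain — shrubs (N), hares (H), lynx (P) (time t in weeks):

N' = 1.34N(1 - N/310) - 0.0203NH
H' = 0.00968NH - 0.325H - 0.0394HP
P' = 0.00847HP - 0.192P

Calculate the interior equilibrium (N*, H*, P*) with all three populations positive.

From dP/dt = 0: 0.00847H* = 0.192, so H* = 22.7.
From dN/dt = 0: 1.34(1 - N*/310) = 0.0203·22.7, giving N* = 310·(1 - 0.343) = 204.
From dH/dt = 0: 0.00968·204 - 0.325 = 0.0394P*, so P* = 1.65/0.0394 = 41.8.

N* ≈ 204, H* ≈ 22.7, P* ≈ 41.8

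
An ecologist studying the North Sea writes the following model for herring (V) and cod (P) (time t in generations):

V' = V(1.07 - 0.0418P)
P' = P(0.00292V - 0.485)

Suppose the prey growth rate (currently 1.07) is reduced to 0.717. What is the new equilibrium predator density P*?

P* ≈ 17.2

At the interior fixed point, setting dV/dt = 0 with V > 0 fixes P* = (prey growth rate)/(VP coefficient) — independent of the other coefficients.
With the change, P* = 0.717/0.0418 = 17.2; it falls from 25.6.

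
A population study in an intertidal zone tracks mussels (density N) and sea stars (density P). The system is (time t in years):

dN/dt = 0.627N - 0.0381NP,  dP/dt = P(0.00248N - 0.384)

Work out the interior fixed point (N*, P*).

N* ≈ 155, P* ≈ 16.5

Set dP/dt = 0 with P > 0: 0.00248N - 0.384 = 0, so N* = 0.384/0.00248 = 155.
Set dN/dt = 0 with N > 0: 0.627 - 0.0381P = 0, so P* = 0.627/0.0381 = 16.5.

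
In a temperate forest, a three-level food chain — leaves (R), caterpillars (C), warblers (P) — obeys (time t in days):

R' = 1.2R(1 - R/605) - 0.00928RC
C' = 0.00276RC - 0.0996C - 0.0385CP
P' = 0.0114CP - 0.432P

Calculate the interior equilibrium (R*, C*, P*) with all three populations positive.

R* ≈ 428, C* ≈ 37.9, P* ≈ 28.1

From dP/dt = 0: 0.0114C* = 0.432, so C* = 37.9.
From dR/dt = 0: 1.2(1 - R*/605) = 0.00928·37.9, giving R* = 605·(1 - 0.293) = 428.
From dC/dt = 0: 0.00276·428 - 0.0996 = 0.0385P*, so P* = 1.08/0.0385 = 28.1.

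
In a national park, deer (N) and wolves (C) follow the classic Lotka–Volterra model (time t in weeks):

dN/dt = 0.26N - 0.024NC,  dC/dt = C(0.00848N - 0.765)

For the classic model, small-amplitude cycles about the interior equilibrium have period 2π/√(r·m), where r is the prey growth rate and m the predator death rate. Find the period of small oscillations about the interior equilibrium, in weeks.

Here r = 0.26 and m = 0.765, so r·m = 0.199.
ω = √0.199 = 0.446 per week, hence T = 2π/ω ≈ 14.1 weeks.

T ≈ 14.1 weeks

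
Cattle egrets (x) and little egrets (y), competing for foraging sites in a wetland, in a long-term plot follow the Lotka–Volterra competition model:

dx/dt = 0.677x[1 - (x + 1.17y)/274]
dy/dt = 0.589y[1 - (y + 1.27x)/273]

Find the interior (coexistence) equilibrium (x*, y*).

x* ≈ 93.5, y* ≈ 154

Setting both brackets to zero gives the nullclines x + 1.17y = 274 and 1.27x + y = 273.
Substituting y = 273 - 1.27x into the first: x(1 - 1.17·1.27) = 274 - 1.17·273.
So x* = -45.4/-0.486 = 93.5, and then y* = 273 - 1.27·93.5 = 154.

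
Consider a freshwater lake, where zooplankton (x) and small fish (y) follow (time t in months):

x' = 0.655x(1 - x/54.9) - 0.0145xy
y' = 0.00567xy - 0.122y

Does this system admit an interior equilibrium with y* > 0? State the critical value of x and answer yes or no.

Threshold x = 21.5; K > 21.5, so yes, the predator persists.

The predator equation gives dy/dt > 0 only when x > 0.122/0.00567 = 21.5.
Without the predator, x → K = 54.9. Since 54.9 > 21.5, the predator can invade and persist.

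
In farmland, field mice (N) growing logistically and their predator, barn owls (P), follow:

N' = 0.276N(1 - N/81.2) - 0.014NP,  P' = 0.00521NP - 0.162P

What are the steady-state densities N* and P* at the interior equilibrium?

N* ≈ 31.1, P* ≈ 12.2

From dP/dt = 0 with P > 0: 0.00521N* = 0.162, so N* = 31.1.
Substitute into dN/dt = 0: 0.276(1 - 31.1/81.2) = 0.014P*.
The bracket is 0.617, giving P* = 0.17/0.014 = 12.2.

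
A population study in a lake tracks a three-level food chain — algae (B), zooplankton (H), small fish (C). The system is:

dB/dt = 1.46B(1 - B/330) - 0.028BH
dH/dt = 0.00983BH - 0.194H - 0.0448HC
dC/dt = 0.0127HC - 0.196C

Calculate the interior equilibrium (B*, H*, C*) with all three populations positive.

From dC/dt = 0: 0.0127H* = 0.196, so H* = 15.4.
From dB/dt = 0: 1.46(1 - B*/330) = 0.028·15.4, giving B* = 330·(1 - 0.296) = 232.
From dH/dt = 0: 0.00983·232 - 0.194 = 0.0448C*, so C* = 2.09/0.0448 = 46.6.

B* ≈ 232, H* ≈ 15.4, C* ≈ 46.6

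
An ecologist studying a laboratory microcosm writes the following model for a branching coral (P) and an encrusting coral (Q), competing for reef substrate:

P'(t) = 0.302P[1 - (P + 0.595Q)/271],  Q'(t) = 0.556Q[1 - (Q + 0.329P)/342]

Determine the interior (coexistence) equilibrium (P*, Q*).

P* ≈ 83.9, Q* ≈ 314

Setting both brackets to zero gives the nullclines P + 0.595Q = 271 and 0.329P + Q = 342.
Substituting Q = 342 - 0.329P into the first: P(1 - 0.595·0.329) = 271 - 0.595·342.
So P* = 67.5/0.804 = 83.9, and then Q* = 342 - 0.329·83.9 = 314.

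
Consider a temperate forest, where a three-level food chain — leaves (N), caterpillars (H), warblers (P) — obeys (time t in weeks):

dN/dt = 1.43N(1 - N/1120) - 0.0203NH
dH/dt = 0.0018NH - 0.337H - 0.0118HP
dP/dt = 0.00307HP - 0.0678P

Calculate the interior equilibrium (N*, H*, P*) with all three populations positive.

From dP/dt = 0: 0.00307H* = 0.0678, so H* = 22.1.
From dN/dt = 0: 1.43(1 - N*/1120) = 0.0203·22.1, giving N* = 1120·(1 - 0.314) = 769.
From dH/dt = 0: 0.0018·769 - 0.337 = 0.0118P*, so P* = 1.05/0.0118 = 88.7.

N* ≈ 769, H* ≈ 22.1, P* ≈ 88.7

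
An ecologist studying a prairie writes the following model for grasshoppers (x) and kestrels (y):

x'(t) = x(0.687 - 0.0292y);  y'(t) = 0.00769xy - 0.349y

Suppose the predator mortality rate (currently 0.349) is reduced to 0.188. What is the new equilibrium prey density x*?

At the interior fixed point, setting dy/dt = 0 with y > 0 fixes x* = (predator death rate)/(xy coefficient) — independent of the other coefficients.
With the change, x* = 0.188/0.00769 = 24.4; it falls from 45.4.

x* ≈ 24.4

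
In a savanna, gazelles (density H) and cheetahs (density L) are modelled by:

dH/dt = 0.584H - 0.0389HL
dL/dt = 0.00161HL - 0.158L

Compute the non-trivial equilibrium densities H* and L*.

H* ≈ 98.1, L* ≈ 15

Set dL/dt = 0 with L > 0: 0.00161H - 0.158 = 0, so H* = 0.158/0.00161 = 98.1.
Set dH/dt = 0 with H > 0: 0.584 - 0.0389L = 0, so L* = 0.584/0.0389 = 15.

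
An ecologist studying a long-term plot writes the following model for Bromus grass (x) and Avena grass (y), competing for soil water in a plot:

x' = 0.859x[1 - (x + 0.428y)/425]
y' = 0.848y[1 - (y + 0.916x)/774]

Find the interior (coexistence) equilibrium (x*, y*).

Setting both brackets to zero gives the nullclines x + 0.428y = 425 and 0.916x + y = 774.
Substituting y = 774 - 0.916x into the first: x(1 - 0.428·0.916) = 425 - 0.428·774.
So x* = 93.7/0.608 = 154, and then y* = 774 - 0.916·154 = 633.

x* ≈ 154, y* ≈ 633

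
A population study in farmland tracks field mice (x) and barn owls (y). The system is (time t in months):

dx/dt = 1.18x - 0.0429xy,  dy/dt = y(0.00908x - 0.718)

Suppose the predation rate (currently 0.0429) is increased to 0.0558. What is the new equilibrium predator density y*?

At the interior fixed point, setting dx/dt = 0 with x > 0 fixes y* = (prey growth rate)/(xy coefficient) — independent of the other coefficients.
With the change, y* = 1.18/0.0558 = 21.1; it falls from 27.5.

y* ≈ 21.1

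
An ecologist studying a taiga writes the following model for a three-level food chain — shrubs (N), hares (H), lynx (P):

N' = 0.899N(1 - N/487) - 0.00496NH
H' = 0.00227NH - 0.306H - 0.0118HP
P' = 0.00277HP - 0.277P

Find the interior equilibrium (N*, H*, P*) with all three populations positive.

From dP/dt = 0: 0.00277H* = 0.277, so H* = 100.
From dN/dt = 0: 0.899(1 - N*/487) = 0.00496·100, giving N* = 487·(1 - 0.552) = 218.
From dH/dt = 0: 0.00227·218 - 0.306 = 0.0118P*, so P* = 0.19/0.0118 = 16.1.

N* ≈ 218, H* ≈ 100, P* ≈ 16.1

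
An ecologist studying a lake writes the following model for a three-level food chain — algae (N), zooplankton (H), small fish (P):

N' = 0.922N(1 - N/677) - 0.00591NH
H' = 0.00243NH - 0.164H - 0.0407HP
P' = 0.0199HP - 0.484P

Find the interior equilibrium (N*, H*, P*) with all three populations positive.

N* ≈ 571, H* ≈ 24.3, P* ≈ 30.1

From dP/dt = 0: 0.0199H* = 0.484, so H* = 24.3.
From dN/dt = 0: 0.922(1 - N*/677) = 0.00591·24.3, giving N* = 677·(1 - 0.156) = 571.
From dH/dt = 0: 0.00243·571 - 0.164 = 0.0407P*, so P* = 1.22/0.0407 = 30.1.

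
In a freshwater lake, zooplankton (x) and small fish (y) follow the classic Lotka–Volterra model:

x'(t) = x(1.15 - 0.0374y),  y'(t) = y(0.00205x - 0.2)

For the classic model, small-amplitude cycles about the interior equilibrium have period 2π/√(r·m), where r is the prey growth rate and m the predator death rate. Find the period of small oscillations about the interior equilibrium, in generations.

T ≈ 13.1 generations

Here r = 1.15 and m = 0.2, so r·m = 0.23.
ω = √0.23 = 0.48 per generation, hence T = 2π/ω ≈ 13.1 generations.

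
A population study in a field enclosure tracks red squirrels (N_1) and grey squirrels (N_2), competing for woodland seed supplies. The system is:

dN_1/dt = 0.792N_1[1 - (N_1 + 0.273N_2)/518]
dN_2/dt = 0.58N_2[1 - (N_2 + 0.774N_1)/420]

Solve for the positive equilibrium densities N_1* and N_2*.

N_1* ≈ 511, N_2* ≈ 24.2

Setting both brackets to zero gives the nullclines N_1 + 0.273N_2 = 518 and 0.774N_1 + N_2 = 420.
Substituting N_2 = 420 - 0.774N_1 into the first: N_1(1 - 0.273·0.774) = 518 - 0.273·420.
So N_1* = 403/0.789 = 511, and then N_2* = 420 - 0.774·511 = 24.2.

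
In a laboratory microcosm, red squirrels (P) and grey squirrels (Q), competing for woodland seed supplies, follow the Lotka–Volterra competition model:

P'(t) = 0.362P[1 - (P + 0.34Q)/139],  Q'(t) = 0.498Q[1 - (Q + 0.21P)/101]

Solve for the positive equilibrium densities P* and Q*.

Setting both brackets to zero gives the nullclines P + 0.34Q = 139 and 0.21P + Q = 101.
Substituting Q = 101 - 0.21P into the first: P(1 - 0.34·0.21) = 139 - 0.34·101.
So P* = 105/0.929 = 113, and then Q* = 101 - 0.21·113 = 77.3.

P* ≈ 113, Q* ≈ 77.3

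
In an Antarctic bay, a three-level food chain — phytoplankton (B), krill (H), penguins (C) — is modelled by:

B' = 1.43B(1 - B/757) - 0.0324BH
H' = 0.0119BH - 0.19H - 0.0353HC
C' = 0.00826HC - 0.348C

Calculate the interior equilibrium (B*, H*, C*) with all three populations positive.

B* ≈ 34.4, H* ≈ 42.1, C* ≈ 6.21

From dC/dt = 0: 0.00826H* = 0.348, so H* = 42.1.
From dB/dt = 0: 1.43(1 - B*/757) = 0.0324·42.1, giving B* = 757·(1 - 0.955) = 34.4.
From dH/dt = 0: 0.0119·34.4 - 0.19 = 0.0353C*, so C* = 0.219/0.0353 = 6.21.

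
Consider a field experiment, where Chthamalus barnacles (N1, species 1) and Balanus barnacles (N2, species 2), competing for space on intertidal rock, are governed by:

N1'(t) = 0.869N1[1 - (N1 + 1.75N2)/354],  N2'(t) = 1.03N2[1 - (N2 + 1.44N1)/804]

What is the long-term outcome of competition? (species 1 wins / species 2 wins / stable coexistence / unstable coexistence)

species 2 excludes species 1

Compare the nullcline intercepts: K1/α12 = 354/1.75 = 202 < K2 = 804; K2/α21 = 804/1.44 = 558 > K1 = 354.
Since the inequalities point opposite ways, species 2 can invade but species 1 cannot.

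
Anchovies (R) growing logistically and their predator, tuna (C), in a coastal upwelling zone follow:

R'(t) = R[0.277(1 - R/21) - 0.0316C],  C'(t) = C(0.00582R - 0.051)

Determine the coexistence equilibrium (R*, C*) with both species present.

From dC/dt = 0 with C > 0: 0.00582R* = 0.051, so R* = 8.76.
Substitute into dR/dt = 0: 0.277(1 - 8.76/21) = 0.0316C*.
The bracket is 0.583, giving C* = 0.161/0.0316 = 5.11.

R* ≈ 8.76, C* ≈ 5.11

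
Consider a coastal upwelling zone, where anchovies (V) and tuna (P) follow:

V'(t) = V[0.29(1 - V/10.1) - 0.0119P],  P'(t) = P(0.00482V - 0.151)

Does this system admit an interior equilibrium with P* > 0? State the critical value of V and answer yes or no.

Threshold V = 31.3; K < 31.3, so no, the predator goes extinct.

The predator equation gives dP/dt > 0 only when V > 0.151/0.00482 = 31.3.
Without the predator, V → K = 10.1. Since 10.1 < 31.3, the predator cannot invade.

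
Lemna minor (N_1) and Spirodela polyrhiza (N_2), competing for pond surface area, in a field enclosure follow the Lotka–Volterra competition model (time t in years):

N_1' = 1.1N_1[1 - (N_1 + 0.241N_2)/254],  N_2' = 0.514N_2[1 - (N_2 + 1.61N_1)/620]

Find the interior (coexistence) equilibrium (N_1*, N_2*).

N_1* ≈ 171, N_2* ≈ 345

Setting both brackets to zero gives the nullclines N_1 + 0.241N_2 = 254 and 1.61N_1 + N_2 = 620.
Substituting N_2 = 620 - 1.61N_1 into the first: N_1(1 - 0.241·1.61) = 254 - 0.241·620.
So N_1* = 105/0.612 = 171, and then N_2* = 620 - 1.61·171 = 345.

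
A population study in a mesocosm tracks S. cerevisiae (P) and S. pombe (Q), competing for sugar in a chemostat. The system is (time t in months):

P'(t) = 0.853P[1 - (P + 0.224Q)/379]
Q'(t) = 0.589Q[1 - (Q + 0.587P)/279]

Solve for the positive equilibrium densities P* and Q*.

Setting both brackets to zero gives the nullclines P + 0.224Q = 379 and 0.587P + Q = 279.
Substituting Q = 279 - 0.587P into the first: P(1 - 0.224·0.587) = 379 - 0.224·279.
So P* = 317/0.869 = 364, and then Q* = 279 - 0.587·364 = 65.1.

P* ≈ 364, Q* ≈ 65.1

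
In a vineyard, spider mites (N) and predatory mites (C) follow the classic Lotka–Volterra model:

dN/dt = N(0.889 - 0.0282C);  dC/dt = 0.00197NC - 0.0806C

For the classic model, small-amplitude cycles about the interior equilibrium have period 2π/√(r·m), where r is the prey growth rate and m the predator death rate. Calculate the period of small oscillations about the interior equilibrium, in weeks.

Here r = 0.889 and m = 0.0806, so r·m = 0.0717.
ω = √0.0717 = 0.268 per week, hence T = 2π/ω ≈ 23.5 weeks.

T ≈ 23.5 weeks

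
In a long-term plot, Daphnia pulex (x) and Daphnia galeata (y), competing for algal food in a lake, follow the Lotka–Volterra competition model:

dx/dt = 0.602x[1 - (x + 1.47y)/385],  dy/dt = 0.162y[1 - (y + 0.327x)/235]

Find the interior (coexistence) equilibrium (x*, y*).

Setting both brackets to zero gives the nullclines x + 1.47y = 385 and 0.327x + y = 235.
Substituting y = 235 - 0.327x into the first: x(1 - 1.47·0.327) = 385 - 1.47·235.
So x* = 39.6/0.519 = 76.2, and then y* = 235 - 0.327·76.2 = 210.

x* ≈ 76.2, y* ≈ 210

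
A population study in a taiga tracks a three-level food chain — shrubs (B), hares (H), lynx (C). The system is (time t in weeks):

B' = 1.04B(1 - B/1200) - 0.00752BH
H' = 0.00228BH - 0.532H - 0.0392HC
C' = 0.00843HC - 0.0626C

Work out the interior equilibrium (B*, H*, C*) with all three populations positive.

B* ≈ 1140, H* ≈ 7.43, C* ≈ 52.5

From dC/dt = 0: 0.00843H* = 0.0626, so H* = 7.43.
From dB/dt = 0: 1.04(1 - B*/1200) = 0.00752·7.43, giving B* = 1200·(1 - 0.0537) = 1140.
From dH/dt = 0: 0.00228·1140 - 0.532 = 0.0392C*, so C* = 2.06/0.0392 = 52.5.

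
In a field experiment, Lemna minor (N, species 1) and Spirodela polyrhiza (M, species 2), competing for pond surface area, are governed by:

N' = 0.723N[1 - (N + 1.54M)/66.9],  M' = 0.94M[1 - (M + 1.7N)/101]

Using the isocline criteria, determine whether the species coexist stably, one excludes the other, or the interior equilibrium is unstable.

unstable coexistence (outcome depends on initial conditions)

Compare the nullcline intercepts: K1/α12 = 66.9/1.54 = 43.4 < K2 = 101; K2/α21 = 101/1.7 = 59.4 < K1 = 66.9.
Since both are reversed, neither can invade when rare; the interior point is a saddle.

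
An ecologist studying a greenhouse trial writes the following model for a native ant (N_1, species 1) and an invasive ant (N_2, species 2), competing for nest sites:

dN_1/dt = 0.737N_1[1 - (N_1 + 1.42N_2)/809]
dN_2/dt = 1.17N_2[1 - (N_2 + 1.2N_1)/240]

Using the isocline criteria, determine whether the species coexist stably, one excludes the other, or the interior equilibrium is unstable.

species 1 excludes species 2

Compare the nullcline intercepts: K1/α12 = 809/1.42 = 570 > K2 = 240; K2/α21 = 240/1.2 = 200 < K1 = 809.
Since the inequalities point opposite ways, species 1 can invade but species 2 cannot.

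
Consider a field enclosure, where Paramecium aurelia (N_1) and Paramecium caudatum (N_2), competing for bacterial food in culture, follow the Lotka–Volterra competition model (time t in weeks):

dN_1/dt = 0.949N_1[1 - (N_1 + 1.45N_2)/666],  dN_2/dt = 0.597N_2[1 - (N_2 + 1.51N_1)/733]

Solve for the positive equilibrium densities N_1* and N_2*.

N_1* ≈ 334, N_2* ≈ 229

Setting both brackets to zero gives the nullclines N_1 + 1.45N_2 = 666 and 1.51N_1 + N_2 = 733.
Substituting N_2 = 733 - 1.51N_1 into the first: N_1(1 - 1.45·1.51) = 666 - 1.45·733.
So N_1* = -397/-1.19 = 334, and then N_2* = 733 - 1.51·334 = 229.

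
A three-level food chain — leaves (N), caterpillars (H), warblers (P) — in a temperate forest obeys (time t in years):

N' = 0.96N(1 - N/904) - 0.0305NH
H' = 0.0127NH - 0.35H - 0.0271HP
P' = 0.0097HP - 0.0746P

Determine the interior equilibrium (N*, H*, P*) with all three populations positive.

From dP/dt = 0: 0.0097H* = 0.0746, so H* = 7.69.
From dN/dt = 0: 0.96(1 - N*/904) = 0.0305·7.69, giving N* = 904·(1 - 0.244) = 683.
From dH/dt = 0: 0.0127·683 - 0.35 = 0.0271P*, so P* = 8.33/0.0271 = 307.

N* ≈ 683, H* ≈ 7.69, P* ≈ 307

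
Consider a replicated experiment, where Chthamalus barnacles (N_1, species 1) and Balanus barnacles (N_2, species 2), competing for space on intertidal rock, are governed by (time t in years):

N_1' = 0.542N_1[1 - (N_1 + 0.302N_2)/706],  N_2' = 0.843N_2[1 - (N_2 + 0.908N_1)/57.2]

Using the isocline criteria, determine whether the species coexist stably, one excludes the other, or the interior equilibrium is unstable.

species 1 excludes species 2

Compare the nullcline intercepts: K1/α12 = 706/0.302 = 2340 > K2 = 57.2; K2/α21 = 57.2/0.908 = 63 < K1 = 706.
Since the inequalities point opposite ways, species 1 can invade but species 2 cannot.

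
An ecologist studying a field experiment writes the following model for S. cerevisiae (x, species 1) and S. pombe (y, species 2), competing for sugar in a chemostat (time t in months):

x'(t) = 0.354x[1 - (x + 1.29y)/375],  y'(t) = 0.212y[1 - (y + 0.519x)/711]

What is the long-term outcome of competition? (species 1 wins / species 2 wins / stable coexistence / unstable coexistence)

species 2 excludes species 1

Compare the nullcline intercepts: K1/α12 = 375/1.29 = 291 < K2 = 711; K2/α21 = 711/0.519 = 1370 > K1 = 375.
Since the inequalities point opposite ways, species 2 can invade but species 1 cannot.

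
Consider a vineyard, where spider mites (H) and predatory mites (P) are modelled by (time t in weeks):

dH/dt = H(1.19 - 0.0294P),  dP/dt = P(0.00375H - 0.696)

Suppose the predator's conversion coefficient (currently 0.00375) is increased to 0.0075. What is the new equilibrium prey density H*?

H* ≈ 92.8

At the interior fixed point, setting dP/dt = 0 with P > 0 fixes H* = (predator death rate)/(HP coefficient) — independent of the other coefficients.
With the change, H* = 0.696/0.0075 = 92.8; it falls from 186.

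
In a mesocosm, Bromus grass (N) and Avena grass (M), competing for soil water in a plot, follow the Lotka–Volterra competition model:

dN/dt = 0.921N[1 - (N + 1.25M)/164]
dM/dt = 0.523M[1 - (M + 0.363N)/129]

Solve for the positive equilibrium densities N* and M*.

N* ≈ 5.03, M* ≈ 127

Setting both brackets to zero gives the nullclines N + 1.25M = 164 and 0.363N + M = 129.
Substituting M = 129 - 0.363N into the first: N(1 - 1.25·0.363) = 164 - 1.25·129.
So N* = 2.75/0.546 = 5.03, and then M* = 129 - 0.363·5.03 = 127.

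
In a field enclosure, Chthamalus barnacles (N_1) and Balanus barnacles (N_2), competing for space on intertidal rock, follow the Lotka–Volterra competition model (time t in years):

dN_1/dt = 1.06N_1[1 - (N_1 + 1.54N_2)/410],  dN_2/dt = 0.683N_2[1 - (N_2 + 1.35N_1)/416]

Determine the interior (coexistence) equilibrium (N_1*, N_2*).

N_1* ≈ 214, N_2* ≈ 127

Setting both brackets to zero gives the nullclines N_1 + 1.54N_2 = 410 and 1.35N_1 + N_2 = 416.
Substituting N_2 = 416 - 1.35N_1 into the first: N_1(1 - 1.54·1.35) = 410 - 1.54·416.
So N_1* = -231/-1.08 = 214, and then N_2* = 416 - 1.35·214 = 127.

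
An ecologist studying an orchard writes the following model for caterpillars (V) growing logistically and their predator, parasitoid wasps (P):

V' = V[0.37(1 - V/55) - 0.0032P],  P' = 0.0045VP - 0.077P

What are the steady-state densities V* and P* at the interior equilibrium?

From dP/dt = 0 with P > 0: 0.0045V* = 0.077, so V* = 17.1.
Substitute into dV/dt = 0: 0.37(1 - 17.1/55) = 0.0032P*.
The bracket is 0.689, giving P* = 0.255/0.0032 = 79.7.

V* ≈ 17.1, P* ≈ 79.7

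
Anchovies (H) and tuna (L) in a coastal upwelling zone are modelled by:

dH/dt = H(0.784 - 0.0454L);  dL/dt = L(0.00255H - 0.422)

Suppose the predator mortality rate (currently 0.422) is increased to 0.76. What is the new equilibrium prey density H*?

At the interior fixed point, setting dL/dt = 0 with L > 0 fixes H* = (predator death rate)/(HL coefficient) — independent of the other coefficients.
With the change, H* = 0.76/0.00255 = 298; it rises from 165.

H* ≈ 298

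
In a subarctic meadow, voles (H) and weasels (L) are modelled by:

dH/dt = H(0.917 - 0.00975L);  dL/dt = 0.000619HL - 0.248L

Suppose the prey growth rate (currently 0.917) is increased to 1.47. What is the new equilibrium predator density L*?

L* ≈ 151

At the interior fixed point, setting dH/dt = 0 with H > 0 fixes L* = (prey growth rate)/(HL coefficient) — independent of the other coefficients.
With the change, L* = 1.47/0.00975 = 151; it rises from 94.1.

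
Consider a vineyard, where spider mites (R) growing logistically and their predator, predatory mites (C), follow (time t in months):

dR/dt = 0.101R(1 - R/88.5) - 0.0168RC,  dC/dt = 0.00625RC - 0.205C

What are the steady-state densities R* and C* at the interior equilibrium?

R* ≈ 32.8, C* ≈ 3.78

From dC/dt = 0 with C > 0: 0.00625R* = 0.205, so R* = 32.8.
Substitute into dR/dt = 0: 0.101(1 - 32.8/88.5) = 0.0168C*.
The bracket is 0.629, giving C* = 0.0636/0.0168 = 3.78.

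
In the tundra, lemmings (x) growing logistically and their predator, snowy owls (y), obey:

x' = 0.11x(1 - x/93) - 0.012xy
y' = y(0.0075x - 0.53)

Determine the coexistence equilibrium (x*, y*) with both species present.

x* ≈ 70.7, y* ≈ 2.2

From dy/dt = 0 with y > 0: 0.0075x* = 0.53, so x* = 70.7.
Substitute into dx/dt = 0: 0.11(1 - 70.7/93) = 0.012y*.
The bracket is 0.24, giving y* = 0.0264/0.012 = 2.2.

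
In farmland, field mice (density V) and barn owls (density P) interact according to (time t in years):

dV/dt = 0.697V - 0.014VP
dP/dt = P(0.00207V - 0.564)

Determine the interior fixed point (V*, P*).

V* ≈ 272, P* ≈ 49.8

Set dP/dt = 0 with P > 0: 0.00207V - 0.564 = 0, so V* = 0.564/0.00207 = 272.
Set dV/dt = 0 with V > 0: 0.697 - 0.014P = 0, so P* = 0.697/0.014 = 49.8.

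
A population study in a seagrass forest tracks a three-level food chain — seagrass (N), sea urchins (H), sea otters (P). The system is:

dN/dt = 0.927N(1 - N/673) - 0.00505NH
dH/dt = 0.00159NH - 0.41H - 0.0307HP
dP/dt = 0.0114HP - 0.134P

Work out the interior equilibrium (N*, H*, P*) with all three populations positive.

From dP/dt = 0: 0.0114H* = 0.134, so H* = 11.8.
From dN/dt = 0: 0.927(1 - N*/673) = 0.00505·11.8, giving N* = 673·(1 - 0.064) = 630.
From dH/dt = 0: 0.00159·630 - 0.41 = 0.0307P*, so P* = 0.592/0.0307 = 19.3.

N* ≈ 630, H* ≈ 11.8, P* ≈ 19.3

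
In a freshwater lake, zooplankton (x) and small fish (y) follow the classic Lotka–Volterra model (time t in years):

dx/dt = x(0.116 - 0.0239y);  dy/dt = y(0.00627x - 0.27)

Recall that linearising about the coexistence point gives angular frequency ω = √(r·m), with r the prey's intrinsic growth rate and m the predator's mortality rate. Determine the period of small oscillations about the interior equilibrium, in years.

T ≈ 35.5 years

Here r = 0.116 and m = 0.27, so r·m = 0.0313.
ω = √0.0313 = 0.177 per year, hence T = 2π/ω ≈ 35.5 years.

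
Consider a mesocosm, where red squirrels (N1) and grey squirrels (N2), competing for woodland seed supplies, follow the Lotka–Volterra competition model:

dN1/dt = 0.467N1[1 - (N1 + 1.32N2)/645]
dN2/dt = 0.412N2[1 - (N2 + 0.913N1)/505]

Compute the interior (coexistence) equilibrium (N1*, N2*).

N1* ≈ 105, N2* ≈ 409

Setting both brackets to zero gives the nullclines N1 + 1.32N2 = 645 and 0.913N1 + N2 = 505.
Substituting N2 = 505 - 0.913N1 into the first: N1(1 - 1.32·0.913) = 645 - 1.32·505.
So N1* = -21.6/-0.205 = 105, and then N2* = 505 - 0.913·105 = 409.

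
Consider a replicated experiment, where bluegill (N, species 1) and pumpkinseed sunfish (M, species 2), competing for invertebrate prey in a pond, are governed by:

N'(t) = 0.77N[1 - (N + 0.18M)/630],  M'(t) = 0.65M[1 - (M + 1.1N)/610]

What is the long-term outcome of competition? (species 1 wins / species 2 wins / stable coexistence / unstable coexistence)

species 1 excludes species 2

Compare the nullcline intercepts: K1/α12 = 630/0.18 = 3500 > K2 = 610; K2/α21 = 610/1.1 = 555 < K1 = 630.
Since the inequalities point opposite ways, species 1 can invade but species 2 cannot.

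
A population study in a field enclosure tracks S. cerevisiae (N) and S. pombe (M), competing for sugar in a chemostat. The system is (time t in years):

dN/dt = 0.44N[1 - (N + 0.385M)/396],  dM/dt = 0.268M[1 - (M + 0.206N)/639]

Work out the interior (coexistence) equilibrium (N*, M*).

Setting both brackets to zero gives the nullclines N + 0.385M = 396 and 0.206N + M = 639.
Substituting M = 639 - 0.206N into the first: N(1 - 0.385·0.206) = 396 - 0.385·639.
So N* = 150/0.921 = 163, and then M* = 639 - 0.206·163 = 605.

N* ≈ 163, M* ≈ 605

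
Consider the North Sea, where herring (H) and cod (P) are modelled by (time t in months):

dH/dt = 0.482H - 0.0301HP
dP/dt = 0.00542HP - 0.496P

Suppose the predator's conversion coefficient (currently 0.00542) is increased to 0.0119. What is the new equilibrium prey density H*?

H* ≈ 41.7

At the interior fixed point, setting dP/dt = 0 with P > 0 fixes H* = (predator death rate)/(HP coefficient) — independent of the other coefficients.
With the change, H* = 0.496/0.0119 = 41.7; it falls from 91.5.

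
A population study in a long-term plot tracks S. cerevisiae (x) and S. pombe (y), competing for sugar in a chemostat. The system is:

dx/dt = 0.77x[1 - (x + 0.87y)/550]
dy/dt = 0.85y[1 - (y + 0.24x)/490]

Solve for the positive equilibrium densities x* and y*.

x* ≈ 156, y* ≈ 452

Setting both brackets to zero gives the nullclines x + 0.87y = 550 and 0.24x + y = 490.
Substituting y = 490 - 0.24x into the first: x(1 - 0.87·0.24) = 550 - 0.87·490.
So x* = 124/0.791 = 156, and then y* = 490 - 0.24·156 = 452.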